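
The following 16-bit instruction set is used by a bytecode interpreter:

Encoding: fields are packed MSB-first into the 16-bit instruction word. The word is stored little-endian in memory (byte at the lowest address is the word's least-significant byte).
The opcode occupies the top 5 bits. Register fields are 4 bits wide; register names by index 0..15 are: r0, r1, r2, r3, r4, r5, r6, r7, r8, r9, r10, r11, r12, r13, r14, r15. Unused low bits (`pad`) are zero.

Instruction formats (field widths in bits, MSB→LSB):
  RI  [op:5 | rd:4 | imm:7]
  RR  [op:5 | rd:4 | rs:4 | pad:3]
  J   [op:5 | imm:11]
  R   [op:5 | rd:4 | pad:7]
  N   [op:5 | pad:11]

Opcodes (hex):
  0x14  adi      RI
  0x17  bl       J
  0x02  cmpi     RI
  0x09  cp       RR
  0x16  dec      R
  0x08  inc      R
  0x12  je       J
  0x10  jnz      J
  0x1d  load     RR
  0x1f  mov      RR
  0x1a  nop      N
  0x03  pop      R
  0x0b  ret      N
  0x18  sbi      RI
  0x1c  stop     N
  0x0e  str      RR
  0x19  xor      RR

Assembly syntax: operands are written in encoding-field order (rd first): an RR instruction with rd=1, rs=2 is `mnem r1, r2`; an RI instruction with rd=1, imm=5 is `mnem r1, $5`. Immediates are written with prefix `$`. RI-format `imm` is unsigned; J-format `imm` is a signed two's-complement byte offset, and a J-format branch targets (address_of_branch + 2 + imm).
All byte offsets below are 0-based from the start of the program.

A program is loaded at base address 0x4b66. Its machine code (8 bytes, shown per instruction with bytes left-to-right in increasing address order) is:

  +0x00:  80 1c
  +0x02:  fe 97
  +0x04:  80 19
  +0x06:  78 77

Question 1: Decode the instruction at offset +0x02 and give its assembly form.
je $-2

[02] fe 97 → 0x97fe
  op=0x97fe>>11=0x12 ⇒ je (J)
  [10:0] imm=2046 (s11→-2) = $-2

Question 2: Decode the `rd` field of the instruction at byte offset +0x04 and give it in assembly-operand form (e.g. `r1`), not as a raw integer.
r3

[04] 80 19 → 0x1980
  op=0x1980>>11=0x3 ⇒ pop (R)
  rd@[10:7]=0x3 ⇒ r3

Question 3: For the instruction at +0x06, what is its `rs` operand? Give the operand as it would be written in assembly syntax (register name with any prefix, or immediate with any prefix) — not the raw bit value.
[06] 78 77 → 0x7778
  opcode bits[15:11]=0xe: str/RR
  rd@[10:7]=0xe ⇒ r14
  rs@[6:3]=0xf ⇒ r15

r15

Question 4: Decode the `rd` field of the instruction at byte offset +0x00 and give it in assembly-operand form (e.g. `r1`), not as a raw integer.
r9

+0x00: 80 1c ⇒ word 0x1c80 (little)
  opcode bits[15:11]=0x3: pop/R
  rd: (w>>7)&0xf=0x9 → r9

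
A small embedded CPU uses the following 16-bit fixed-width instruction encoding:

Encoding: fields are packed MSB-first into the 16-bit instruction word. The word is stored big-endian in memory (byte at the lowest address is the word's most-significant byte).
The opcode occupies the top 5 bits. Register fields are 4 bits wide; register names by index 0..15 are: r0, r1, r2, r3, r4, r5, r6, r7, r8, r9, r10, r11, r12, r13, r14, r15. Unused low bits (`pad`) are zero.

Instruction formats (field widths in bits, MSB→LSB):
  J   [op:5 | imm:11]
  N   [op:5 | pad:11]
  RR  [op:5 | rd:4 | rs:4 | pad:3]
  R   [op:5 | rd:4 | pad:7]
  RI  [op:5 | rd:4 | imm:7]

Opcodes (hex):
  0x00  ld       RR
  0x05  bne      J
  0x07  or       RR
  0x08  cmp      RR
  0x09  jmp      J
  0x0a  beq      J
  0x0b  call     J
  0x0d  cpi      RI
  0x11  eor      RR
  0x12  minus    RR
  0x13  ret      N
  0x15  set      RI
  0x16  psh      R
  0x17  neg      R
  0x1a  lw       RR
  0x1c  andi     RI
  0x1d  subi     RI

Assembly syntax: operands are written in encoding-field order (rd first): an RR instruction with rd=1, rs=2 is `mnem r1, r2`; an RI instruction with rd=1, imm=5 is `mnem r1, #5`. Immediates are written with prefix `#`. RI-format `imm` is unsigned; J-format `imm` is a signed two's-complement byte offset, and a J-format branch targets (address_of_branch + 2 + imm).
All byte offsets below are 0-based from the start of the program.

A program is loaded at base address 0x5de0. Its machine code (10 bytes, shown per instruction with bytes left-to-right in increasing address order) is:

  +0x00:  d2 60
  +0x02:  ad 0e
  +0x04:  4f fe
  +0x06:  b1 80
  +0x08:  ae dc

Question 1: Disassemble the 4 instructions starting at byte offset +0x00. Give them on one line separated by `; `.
@+00  big-endian(d2 60) = 0xd260
  top 5b → 0x1a → lw [RR]
  [10:7] rd=4 = r4
  [6:3] rs=12 = r12
@+02  big-endian(ad 0e) = 0xad0e
  top 5b → 0x15 → set [RI]
  [10:7] rd=10 = r10
  [6:0] imm=14 = #14
@+04  big-endian(4f fe) = 0x4ffe
  top 5b → 0x9 → jmp [J]
  [10:0] imm=2046 (s11→-2) = #-2
@+06  big-endian(b1 80) = 0xb180
  top 5b → 0x16 → psh [R]
  [10:7] rd=3 = r3

lw r4, r12; set r10, #14; jmp #-2; psh r3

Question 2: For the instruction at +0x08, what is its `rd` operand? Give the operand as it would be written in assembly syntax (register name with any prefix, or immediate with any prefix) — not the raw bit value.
[08] ae dc → 0xaedc
  op=0xaedc>>11=0x15 ⇒ set (RI)
  [10:7] rd=13 = r13
  [6:0] imm=92 = #92

r13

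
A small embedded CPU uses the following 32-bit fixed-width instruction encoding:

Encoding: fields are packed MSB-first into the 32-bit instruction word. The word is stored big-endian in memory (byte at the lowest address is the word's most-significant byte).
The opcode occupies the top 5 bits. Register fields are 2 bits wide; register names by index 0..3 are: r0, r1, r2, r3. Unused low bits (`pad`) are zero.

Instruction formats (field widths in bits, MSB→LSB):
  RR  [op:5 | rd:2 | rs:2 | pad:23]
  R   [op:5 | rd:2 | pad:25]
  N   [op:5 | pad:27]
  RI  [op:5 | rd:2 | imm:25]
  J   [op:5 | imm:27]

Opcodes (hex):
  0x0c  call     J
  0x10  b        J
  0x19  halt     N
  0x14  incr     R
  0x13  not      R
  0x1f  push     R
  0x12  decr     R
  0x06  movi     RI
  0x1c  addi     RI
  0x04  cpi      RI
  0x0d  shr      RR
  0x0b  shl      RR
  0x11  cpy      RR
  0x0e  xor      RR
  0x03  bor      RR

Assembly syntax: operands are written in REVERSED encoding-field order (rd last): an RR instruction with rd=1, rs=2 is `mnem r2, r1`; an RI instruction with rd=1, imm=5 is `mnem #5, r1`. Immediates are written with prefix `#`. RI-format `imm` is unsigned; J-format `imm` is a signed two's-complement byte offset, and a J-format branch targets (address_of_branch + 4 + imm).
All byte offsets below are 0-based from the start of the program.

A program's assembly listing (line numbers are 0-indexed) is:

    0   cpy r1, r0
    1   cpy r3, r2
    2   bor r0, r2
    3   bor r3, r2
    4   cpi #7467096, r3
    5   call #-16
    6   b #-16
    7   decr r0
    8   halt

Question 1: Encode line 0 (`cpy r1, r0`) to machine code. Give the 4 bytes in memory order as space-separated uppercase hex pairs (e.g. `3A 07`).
0. cpy fields op=0x11:5|rd=0:2|rs=1:2|pad=0:23 → word 88800000h → 88 80 00 00

88 80 00 00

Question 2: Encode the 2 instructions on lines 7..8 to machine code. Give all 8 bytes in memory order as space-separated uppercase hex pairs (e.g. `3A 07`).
90 00 00 00 C8 00 00 00

7. decr fields op=0x12:5|rd=0:2|pad=0:25 → word 90000000h → 90 00 00 00
8. halt fields op=0x19:5|pad=0:27 → word c8000000h → c8 00 00 00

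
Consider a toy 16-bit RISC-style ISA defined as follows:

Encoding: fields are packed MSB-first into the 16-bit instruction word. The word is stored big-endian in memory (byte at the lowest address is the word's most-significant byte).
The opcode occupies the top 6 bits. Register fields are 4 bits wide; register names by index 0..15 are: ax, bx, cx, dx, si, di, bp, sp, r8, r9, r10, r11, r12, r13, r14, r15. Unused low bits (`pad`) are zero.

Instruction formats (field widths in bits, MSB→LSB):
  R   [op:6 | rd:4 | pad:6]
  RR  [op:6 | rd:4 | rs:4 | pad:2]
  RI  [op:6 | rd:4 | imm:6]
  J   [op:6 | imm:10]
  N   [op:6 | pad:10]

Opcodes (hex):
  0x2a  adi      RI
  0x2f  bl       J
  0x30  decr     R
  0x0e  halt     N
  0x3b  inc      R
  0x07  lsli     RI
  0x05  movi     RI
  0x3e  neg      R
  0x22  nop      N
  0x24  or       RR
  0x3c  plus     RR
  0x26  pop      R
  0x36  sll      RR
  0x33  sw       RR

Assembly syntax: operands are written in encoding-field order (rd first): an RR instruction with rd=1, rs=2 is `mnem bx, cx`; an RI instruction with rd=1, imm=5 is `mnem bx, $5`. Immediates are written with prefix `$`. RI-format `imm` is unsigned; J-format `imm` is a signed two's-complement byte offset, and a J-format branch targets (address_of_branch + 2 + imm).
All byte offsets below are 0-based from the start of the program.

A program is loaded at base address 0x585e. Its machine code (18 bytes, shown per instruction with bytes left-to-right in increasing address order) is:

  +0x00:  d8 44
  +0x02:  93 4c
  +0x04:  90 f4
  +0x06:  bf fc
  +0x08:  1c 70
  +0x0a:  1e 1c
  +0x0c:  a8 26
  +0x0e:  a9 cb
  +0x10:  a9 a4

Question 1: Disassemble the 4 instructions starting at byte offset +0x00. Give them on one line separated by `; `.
off 0x00: read d8 44 as big → 0xd844
  opcode bits[15:10]=0x36: sll/RR
  [9:6] rd=1 = bx
  [5:2] rs=1 = bx
off 0x02: read 93 4c as big → 0x934c
  opcode bits[15:10]=0x24: or/RR
  [9:6] rd=13 = r13
  [5:2] rs=3 = dx
off 0x04: read 90 f4 as big → 0x90f4
  opcode bits[15:10]=0x24: or/RR
  [9:6] rd=3 = dx
  [5:2] rs=13 = r13
off 0x06: read bf fc as big → 0xbffc
  opcode bits[15:10]=0x2f: bl/J
  [9:0] imm=1020 (s10→-4) = $-4

sll bx, bx; or r13, dx; or dx, r13; bl $-4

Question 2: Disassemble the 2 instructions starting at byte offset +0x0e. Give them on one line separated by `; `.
adi sp, $11; adi bp, $36

[0e] a9 cb → 0xa9cb
  opcode bits[15:10]=0x2a: adi/RI
  rd@[9:6]=0x7 ⇒ sp
  imm@[5:0]=0xb ⇒ $11
[10] a9 a4 → 0xa9a4
  opcode bits[15:10]=0x2a: adi/RI
  rd@[9:6]=0x6 ⇒ bp
  imm@[5:0]=0x24 ⇒ $36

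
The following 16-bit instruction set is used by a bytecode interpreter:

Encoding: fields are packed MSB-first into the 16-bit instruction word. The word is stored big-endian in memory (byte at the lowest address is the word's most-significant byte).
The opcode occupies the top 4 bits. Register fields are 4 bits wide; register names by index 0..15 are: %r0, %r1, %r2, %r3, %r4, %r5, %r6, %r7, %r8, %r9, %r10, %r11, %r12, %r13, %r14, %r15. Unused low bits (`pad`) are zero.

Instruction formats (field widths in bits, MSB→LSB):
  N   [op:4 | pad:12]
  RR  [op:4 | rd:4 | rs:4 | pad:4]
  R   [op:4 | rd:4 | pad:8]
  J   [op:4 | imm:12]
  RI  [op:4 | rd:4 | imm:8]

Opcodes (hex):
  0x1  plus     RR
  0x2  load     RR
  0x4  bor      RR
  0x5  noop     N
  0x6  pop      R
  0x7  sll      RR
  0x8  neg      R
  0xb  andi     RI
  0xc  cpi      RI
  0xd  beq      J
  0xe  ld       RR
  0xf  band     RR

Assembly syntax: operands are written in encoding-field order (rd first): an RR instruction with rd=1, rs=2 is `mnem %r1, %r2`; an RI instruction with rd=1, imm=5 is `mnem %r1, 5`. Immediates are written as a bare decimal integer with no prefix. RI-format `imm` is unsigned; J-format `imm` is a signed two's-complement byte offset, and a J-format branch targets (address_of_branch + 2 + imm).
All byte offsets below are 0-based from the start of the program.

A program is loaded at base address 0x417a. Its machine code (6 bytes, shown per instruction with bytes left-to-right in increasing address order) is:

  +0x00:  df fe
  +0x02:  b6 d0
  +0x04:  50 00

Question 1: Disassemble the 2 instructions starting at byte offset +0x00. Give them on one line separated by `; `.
beq -2; andi %r6, 208

[00] df fe → 0xdffe
  op=0xdffe>>12=0xd ⇒ beq (J)
  imm@[11:0]=0xffe (s12→-2) ⇒ -2
[02] b6 d0 → 0xb6d0
  op=0xb6d0>>12=0xb ⇒ andi (RI)
  rd@[11:8]=0x6 ⇒ %r6
  imm@[7:0]=0xd0 ⇒ 208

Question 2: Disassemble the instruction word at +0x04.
off 0x04: read 50 00 as big → 0x5000
  opcode bits[15:12]=0x5: noop/N

noop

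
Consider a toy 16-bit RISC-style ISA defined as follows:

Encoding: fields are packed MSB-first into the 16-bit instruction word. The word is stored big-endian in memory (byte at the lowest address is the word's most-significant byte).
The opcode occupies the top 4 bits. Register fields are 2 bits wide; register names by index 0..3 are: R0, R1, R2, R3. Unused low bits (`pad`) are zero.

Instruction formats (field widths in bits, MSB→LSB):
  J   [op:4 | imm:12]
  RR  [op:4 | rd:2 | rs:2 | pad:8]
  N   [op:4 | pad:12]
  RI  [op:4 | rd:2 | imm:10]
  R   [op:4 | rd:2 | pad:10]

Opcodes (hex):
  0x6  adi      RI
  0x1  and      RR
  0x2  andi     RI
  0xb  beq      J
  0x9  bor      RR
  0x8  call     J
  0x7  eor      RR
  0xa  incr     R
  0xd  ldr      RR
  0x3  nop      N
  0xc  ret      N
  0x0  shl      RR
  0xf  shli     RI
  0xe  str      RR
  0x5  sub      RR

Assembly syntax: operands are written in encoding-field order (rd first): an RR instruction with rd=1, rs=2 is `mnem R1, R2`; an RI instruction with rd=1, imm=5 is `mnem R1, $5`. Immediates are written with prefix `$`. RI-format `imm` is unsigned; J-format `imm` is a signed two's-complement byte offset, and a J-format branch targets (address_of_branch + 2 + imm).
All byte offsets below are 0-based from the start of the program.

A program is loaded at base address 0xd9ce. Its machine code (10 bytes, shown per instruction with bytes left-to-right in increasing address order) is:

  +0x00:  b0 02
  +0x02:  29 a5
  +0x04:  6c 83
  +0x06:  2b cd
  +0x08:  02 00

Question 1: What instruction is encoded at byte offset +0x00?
+0x00: b0 02 ⇒ word 0xb002 (big)
  opcode bits[15:12]=0xb: beq/J
  imm: (w>>0)&0xfff=0x2 → $2

beq $2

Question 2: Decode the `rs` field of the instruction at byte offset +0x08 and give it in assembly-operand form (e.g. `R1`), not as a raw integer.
off 0x08: read 02 00 as big → 0x0200
  top 4b → 0x0 → shl [RR]
  rd@[11:10]=0x0 ⇒ R0
  rs@[9:8]=0x2 ⇒ R2

R2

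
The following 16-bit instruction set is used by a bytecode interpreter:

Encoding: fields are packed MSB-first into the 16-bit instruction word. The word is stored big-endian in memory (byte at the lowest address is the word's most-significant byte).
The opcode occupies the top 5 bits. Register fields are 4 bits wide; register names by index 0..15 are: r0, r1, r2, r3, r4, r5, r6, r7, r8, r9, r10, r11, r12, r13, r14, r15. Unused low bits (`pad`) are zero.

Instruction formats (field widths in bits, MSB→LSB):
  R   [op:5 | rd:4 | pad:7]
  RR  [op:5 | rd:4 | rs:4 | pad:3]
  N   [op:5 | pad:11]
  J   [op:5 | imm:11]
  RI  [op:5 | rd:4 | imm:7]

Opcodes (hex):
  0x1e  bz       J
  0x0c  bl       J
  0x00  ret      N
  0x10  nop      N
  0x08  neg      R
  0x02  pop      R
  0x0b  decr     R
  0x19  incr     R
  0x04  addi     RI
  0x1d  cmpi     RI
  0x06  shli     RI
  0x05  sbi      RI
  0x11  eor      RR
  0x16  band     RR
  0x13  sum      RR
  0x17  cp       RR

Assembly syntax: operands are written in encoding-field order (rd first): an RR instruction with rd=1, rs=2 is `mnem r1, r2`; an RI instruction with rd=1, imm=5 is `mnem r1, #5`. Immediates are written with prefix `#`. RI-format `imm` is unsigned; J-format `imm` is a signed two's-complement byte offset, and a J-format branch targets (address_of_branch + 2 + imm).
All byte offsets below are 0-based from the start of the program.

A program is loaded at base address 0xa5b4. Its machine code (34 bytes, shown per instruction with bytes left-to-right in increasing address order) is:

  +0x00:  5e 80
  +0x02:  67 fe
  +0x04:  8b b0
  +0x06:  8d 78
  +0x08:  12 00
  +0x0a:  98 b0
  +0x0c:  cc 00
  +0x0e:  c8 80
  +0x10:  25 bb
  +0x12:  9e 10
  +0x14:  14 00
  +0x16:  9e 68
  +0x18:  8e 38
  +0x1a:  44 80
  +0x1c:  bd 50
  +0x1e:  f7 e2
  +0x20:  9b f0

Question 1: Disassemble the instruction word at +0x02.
bl #-2

off 0x02: read 67 fe as big → 0x67fe
  opcode bits[15:11]=0xc: bl/J
  imm@[10:0]=0x7fe (s11→-2) ⇒ #-2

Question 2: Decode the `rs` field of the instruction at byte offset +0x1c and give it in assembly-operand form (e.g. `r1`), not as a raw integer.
r10

[1c] bd 50 → 0xbd50
  opcode bits[15:11]=0x17: cp/RR
  rd: (w>>7)&0xf=0xa → r10
  rs: (w>>3)&0xf=0xa → r10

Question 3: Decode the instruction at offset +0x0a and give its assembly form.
sum r1, r6

+0x0a: 98 b0 ⇒ word 0x98b0 (big)
  op=0x98b0>>11=0x13 ⇒ sum (RR)
  rd: (w>>7)&0xf=0x1 → r1
  rs: (w>>3)&0xf=0x6 → r6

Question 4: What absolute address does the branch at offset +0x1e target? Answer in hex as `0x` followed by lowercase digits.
[1e] f7 e2 → 0xf7e2
  op=0xf7e2>>11=0x1e ⇒ bz (J)
  [10:0] imm=2018 (s11→-30) = #-30
  target = base 0xa5b4 + off 0x1e + 2 + imm -30 = 0xa5b6

0xa5b6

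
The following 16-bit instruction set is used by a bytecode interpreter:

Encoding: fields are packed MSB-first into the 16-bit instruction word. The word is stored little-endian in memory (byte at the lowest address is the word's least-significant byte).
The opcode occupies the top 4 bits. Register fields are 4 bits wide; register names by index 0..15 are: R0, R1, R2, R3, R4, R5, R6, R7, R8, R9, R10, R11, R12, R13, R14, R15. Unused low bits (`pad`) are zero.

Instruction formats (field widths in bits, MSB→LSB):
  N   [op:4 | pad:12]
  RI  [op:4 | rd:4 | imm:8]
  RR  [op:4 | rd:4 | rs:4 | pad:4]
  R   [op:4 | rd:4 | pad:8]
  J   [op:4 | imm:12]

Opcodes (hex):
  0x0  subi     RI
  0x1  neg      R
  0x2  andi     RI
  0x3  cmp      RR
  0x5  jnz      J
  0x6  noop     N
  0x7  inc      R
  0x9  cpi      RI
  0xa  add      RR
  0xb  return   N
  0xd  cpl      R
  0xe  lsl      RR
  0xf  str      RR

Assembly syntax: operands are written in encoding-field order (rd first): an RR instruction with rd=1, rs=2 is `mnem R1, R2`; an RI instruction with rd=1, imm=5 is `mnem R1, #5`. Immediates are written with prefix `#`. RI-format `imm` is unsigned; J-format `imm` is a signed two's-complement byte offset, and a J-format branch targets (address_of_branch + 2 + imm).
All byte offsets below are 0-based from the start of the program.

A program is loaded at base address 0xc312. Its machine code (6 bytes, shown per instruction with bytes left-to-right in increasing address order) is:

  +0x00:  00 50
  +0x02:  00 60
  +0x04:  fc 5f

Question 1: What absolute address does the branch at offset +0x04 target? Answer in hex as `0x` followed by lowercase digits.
+0x04: fc 5f ⇒ word 0x5ffc (little)
  top 4b → 0x5 → jnz [J]
  imm@[11:0]=0xffc (s12→-4) ⇒ #-4
  target = base 0xc312 + off 0x04 + 2 + imm -4 = 0xc314

0xc314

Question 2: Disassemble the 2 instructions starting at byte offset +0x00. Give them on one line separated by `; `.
+0x00: 00 50 ⇒ word 0x5000 (little)
  opcode bits[15:12]=0x5: jnz/J
  [11:0] imm=0 = #0
+0x02: 00 60 ⇒ word 0x6000 (little)
  opcode bits[15:12]=0x6: noop/N

jnz #0; noop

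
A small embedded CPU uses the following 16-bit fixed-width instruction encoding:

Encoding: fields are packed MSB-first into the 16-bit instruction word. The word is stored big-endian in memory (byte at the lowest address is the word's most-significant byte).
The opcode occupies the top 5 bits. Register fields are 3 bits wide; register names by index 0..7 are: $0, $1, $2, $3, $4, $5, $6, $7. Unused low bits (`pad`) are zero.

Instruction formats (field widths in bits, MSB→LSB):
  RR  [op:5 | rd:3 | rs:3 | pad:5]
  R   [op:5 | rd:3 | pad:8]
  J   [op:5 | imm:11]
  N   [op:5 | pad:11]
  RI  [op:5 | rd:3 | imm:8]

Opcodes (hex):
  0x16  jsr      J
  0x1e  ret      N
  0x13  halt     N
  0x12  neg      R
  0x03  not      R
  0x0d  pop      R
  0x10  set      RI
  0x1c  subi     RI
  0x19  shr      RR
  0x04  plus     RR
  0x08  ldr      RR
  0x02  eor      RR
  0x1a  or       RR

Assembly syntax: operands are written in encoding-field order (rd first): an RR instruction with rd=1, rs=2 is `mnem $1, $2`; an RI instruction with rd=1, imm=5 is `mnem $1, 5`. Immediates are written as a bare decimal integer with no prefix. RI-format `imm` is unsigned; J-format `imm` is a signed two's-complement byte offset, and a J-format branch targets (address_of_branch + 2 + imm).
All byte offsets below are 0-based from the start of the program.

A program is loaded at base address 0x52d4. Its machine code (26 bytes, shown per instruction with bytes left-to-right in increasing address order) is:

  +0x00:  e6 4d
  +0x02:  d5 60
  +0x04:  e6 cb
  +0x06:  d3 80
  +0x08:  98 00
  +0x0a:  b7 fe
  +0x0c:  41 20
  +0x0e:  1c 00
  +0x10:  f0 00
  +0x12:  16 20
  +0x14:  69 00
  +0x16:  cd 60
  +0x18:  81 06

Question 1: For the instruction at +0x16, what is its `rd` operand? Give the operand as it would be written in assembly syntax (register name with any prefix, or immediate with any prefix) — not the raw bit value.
$5

off 0x16: read cd 60 as big → 0xcd60
  op=0xcd60>>11=0x19 ⇒ shr (RR)
  rd@[10:8]=0x5 ⇒ $5
  rs@[7:5]=0x3 ⇒ $3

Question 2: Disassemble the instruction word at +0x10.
@+10  big-endian(f0 00) = 0xf000
  top 5b → 0x1e → ret [N]

ret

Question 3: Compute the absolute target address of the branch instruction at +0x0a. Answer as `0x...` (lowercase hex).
+0x0a: b7 fe ⇒ word 0xb7fe (big)
  op=0xb7fe>>11=0x16 ⇒ jsr (J)
  imm: (w>>0)&0x7ff=0x7fe (s11→-2) → -2
  target = base 0x52d4 + off 0x0a + 2 + imm -2 = 0x52de

0x52de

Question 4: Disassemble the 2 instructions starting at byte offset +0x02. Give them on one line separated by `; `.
@+02  big-endian(d5 60) = 0xd560
  top 5b → 0x1a → or [RR]
  rd@[10:8]=0x5 ⇒ $5
  rs@[7:5]=0x3 ⇒ $3
@+04  big-endian(e6 cb) = 0xe6cb
  top 5b → 0x1c → subi [RI]
  rd@[10:8]=0x6 ⇒ $6
  imm@[7:0]=0xcb ⇒ 203

or $5, $3; subi $6, 203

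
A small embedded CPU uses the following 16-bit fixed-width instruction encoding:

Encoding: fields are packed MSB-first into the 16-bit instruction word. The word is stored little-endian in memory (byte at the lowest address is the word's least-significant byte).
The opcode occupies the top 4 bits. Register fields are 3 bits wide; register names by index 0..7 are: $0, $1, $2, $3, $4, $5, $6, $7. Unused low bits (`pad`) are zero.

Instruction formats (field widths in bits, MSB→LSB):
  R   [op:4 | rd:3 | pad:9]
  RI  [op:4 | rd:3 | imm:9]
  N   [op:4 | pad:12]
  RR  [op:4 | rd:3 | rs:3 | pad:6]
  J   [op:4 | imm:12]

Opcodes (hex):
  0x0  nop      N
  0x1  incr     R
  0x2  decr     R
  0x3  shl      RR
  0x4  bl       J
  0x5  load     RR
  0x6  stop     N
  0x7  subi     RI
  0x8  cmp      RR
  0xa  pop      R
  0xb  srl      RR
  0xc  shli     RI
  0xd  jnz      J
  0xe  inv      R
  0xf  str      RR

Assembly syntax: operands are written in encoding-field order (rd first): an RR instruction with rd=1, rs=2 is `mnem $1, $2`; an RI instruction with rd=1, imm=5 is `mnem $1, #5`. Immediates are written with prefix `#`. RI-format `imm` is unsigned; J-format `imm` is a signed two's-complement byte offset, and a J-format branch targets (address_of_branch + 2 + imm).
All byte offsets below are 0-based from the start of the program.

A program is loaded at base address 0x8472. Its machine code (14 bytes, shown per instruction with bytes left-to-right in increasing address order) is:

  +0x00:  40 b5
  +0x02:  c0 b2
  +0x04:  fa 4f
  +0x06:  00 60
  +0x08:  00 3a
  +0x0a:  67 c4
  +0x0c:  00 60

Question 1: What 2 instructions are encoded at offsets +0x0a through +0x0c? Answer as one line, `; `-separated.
[0a] 67 c4 → 0xc467
  top 4b → 0xc → shli [RI]
  rd@[11:9]=0x2 ⇒ $2
  imm@[8:0]=0x67 ⇒ #103
[0c] 00 60 → 0x6000
  top 4b → 0x6 → stop [N]

shli $2, #103; stop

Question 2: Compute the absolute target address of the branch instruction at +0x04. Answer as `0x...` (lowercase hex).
+0x04: fa 4f ⇒ word 0x4ffa (little)
  top 4b → 0x4 → bl [J]
  imm@[11:0]=0xffa (s12→-6) ⇒ #-6
  target = base 0x8472 + off 0x04 + 2 + imm -6 = 0x8472

0x8472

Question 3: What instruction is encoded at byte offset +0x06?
stop

+0x06: 00 60 ⇒ word 0x6000 (little)
  op=0x6000>>12=0x6 ⇒ stop (N)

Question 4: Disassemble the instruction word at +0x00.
srl $2, $5

[00] 40 b5 → 0xb540
  opcode bits[15:12]=0xb: srl/RR
  rd: (w>>9)&0x7=0x2 → $2
  rs: (w>>6)&0x7=0x5 → $5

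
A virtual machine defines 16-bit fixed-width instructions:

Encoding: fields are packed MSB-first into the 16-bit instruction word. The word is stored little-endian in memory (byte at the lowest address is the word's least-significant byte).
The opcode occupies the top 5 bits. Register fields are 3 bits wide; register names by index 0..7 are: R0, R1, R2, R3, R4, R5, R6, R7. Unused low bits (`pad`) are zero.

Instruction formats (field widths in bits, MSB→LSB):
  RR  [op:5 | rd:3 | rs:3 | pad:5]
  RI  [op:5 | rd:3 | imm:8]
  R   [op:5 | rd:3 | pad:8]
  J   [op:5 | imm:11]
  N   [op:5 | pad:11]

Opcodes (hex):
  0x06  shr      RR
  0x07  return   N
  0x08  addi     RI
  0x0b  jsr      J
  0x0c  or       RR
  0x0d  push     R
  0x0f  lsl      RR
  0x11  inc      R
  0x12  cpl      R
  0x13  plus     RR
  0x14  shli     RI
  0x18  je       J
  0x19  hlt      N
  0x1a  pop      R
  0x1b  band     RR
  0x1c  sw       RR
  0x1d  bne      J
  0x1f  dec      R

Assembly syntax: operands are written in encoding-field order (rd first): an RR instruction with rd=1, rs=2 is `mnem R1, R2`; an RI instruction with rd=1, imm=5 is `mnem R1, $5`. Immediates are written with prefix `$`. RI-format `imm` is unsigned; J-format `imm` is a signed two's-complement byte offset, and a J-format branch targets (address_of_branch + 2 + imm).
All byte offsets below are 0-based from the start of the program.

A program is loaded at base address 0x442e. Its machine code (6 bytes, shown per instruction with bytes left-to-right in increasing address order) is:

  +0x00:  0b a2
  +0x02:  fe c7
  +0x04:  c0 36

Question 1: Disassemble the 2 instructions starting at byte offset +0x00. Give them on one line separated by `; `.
shli R2, $11; je $-2

+0x00: 0b a2 ⇒ word 0xa20b (little)
  opcode bits[15:11]=0x14: shli/RI
  [10:8] rd=2 = R2
  [7:0] imm=11 = $11
+0x02: fe c7 ⇒ word 0xc7fe (little)
  opcode bits[15:11]=0x18: je/J
  [10:0] imm=2046 (s11→-2) = $-2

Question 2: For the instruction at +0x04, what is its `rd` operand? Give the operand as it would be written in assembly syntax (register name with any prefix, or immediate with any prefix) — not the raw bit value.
+0x04: c0 36 ⇒ word 0x36c0 (little)
  op=0x36c0>>11=0x6 ⇒ shr (RR)
  rd: (w>>8)&0x7=0x6 → R6
  rs: (w>>5)&0x7=0x6 → R6

R6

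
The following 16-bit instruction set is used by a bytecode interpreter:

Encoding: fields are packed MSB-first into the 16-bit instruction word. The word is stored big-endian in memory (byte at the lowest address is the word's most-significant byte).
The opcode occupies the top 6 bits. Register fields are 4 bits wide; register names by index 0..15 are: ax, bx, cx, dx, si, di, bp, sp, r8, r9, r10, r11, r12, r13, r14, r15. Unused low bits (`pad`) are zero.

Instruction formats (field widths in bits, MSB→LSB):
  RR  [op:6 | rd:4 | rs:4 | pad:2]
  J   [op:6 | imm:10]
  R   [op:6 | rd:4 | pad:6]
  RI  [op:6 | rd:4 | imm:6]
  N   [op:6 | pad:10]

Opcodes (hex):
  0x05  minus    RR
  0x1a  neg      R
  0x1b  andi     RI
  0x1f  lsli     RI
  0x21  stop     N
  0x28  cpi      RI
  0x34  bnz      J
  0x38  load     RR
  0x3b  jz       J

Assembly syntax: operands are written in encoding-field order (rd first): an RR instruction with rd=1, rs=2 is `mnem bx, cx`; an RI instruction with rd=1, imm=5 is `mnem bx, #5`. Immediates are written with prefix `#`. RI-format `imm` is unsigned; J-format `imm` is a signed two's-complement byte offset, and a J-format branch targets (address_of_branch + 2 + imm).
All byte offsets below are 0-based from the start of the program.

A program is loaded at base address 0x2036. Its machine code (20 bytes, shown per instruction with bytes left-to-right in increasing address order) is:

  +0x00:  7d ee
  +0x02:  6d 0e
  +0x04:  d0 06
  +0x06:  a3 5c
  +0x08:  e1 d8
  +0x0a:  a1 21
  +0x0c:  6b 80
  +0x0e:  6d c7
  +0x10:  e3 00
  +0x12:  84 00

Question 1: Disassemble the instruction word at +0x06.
cpi r13, #28

off 0x06: read a3 5c as big → 0xa35c
  op=0xa35c>>10=0x28 ⇒ cpi (RI)
  rd@[9:6]=0xd ⇒ r13
  imm@[5:0]=0x1c ⇒ #28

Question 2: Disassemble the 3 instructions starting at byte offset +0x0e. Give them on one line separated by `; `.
andi sp, #7; load r12, ax; stop

@+0e  big-endian(6d c7) = 0x6dc7
  op=0x6dc7>>10=0x1b ⇒ andi (RI)
  [9:6] rd=7 = sp
  [5:0] imm=7 = #7
@+10  big-endian(e3 00) = 0xe300
  op=0xe300>>10=0x38 ⇒ load (RR)
  [9:6] rd=12 = r12
  [5:2] rs=0 = ax
@+12  big-endian(84 00) = 0x8400
  op=0x8400>>10=0x21 ⇒ stop (N)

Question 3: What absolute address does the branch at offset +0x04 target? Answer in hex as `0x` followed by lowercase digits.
0x2042

+0x04: d0 06 ⇒ word 0xd006 (big)
  top 6b → 0x34 → bnz [J]
  [9:0] imm=6 = #6
  target = base 0x2036 + off 0x04 + 2 + imm 6 = 0x2042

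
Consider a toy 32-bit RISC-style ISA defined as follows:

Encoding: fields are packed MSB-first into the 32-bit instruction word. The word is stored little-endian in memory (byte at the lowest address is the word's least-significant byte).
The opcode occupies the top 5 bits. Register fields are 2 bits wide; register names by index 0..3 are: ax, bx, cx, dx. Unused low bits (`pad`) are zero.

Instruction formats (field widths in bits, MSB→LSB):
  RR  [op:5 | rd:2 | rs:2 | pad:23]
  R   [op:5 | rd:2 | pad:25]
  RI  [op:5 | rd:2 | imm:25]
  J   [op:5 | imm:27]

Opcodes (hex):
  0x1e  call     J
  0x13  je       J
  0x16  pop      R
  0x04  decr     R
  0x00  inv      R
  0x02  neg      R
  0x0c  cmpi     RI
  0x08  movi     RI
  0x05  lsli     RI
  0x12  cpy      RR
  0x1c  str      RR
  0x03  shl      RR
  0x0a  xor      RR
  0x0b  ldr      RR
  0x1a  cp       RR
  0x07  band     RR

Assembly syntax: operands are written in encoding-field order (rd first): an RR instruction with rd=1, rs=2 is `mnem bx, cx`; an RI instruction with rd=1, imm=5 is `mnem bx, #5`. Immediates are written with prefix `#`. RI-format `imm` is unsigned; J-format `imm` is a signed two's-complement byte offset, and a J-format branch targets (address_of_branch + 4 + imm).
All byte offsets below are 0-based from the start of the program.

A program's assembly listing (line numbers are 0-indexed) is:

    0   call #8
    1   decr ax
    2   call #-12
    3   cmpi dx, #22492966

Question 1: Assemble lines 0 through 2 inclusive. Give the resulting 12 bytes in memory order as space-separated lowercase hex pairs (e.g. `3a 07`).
L0: call op=0x1e:5|imm=8:27 ⇒ 0xf0000008 ⇒ little 08 00 00 f0
L1: decr op=0x4:5|rd=0:2|pad=0:25 ⇒ 0x20000000 ⇒ little 00 00 00 20
L2: call op=0x1e:5|imm=-12:27 ⇒ 0xf7fffff4 ⇒ little f4 ff ff f7

08 00 00 f0 00 00 00 20 f4 ff ff f7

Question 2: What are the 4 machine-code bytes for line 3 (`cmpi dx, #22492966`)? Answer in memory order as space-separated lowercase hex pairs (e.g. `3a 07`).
3. cmpi fields op=0xc:5|rd=3:2|imm=22492966:25 → word 67573726h → 26 37 57 67

26 37 57 67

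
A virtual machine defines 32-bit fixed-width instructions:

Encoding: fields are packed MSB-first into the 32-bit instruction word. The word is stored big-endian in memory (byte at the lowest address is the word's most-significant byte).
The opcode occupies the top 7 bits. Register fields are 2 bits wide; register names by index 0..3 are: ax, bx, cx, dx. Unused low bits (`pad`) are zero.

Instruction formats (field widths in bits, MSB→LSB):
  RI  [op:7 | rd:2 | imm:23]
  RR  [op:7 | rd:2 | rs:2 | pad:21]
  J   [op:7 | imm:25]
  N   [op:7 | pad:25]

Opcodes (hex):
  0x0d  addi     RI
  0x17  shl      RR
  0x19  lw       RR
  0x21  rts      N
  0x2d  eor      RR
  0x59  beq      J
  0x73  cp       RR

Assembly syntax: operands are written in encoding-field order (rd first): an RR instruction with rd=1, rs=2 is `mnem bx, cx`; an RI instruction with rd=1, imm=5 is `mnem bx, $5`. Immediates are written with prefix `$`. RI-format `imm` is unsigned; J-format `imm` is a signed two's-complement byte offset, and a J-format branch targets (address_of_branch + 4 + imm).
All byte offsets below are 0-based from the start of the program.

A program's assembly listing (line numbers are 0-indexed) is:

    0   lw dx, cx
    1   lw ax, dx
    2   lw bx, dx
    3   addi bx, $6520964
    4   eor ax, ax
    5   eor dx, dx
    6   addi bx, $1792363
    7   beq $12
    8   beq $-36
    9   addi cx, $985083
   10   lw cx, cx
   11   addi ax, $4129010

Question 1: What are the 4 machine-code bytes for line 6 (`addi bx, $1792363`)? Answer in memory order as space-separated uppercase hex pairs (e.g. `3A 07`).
6. addi fields op=0xd:7|rd=1:2|imm=1792363:23 → word 1a9b596bh → 1a 9b 59 6b

1A 9B 59 6B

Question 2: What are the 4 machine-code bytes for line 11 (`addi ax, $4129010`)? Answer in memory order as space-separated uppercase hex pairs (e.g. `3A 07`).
1A 3F 00 F2

L11: addi op=0xd:7|rd=0:2|imm=4129010:23 ⇒ 0x1a3f00f2 ⇒ big 1a 3f 00 f2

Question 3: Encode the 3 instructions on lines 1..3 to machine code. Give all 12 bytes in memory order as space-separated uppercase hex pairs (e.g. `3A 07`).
1. lw fields op=0x19:7|rd=0:2|rs=3:2|pad=0:21 → word 32600000h → 32 60 00 00
2. lw fields op=0x19:7|rd=1:2|rs=3:2|pad=0:21 → word 32e00000h → 32 e0 00 00
3. addi fields op=0xd:7|rd=1:2|imm=6520964:23 → word 1ae38084h → 1a e3 80 84

32 60 00 00 32 E0 00 00 1A E3 80 84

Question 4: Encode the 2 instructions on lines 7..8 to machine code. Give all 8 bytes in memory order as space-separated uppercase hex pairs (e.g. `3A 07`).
B2 00 00 0C B3 FF FF DC

L7: beq op=0x59:7|imm=12:25 ⇒ 0xb200000c ⇒ big b2 00 00 0c
L8: beq op=0x59:7|imm=-36:25 ⇒ 0xb3ffffdc ⇒ big b3 ff ff dc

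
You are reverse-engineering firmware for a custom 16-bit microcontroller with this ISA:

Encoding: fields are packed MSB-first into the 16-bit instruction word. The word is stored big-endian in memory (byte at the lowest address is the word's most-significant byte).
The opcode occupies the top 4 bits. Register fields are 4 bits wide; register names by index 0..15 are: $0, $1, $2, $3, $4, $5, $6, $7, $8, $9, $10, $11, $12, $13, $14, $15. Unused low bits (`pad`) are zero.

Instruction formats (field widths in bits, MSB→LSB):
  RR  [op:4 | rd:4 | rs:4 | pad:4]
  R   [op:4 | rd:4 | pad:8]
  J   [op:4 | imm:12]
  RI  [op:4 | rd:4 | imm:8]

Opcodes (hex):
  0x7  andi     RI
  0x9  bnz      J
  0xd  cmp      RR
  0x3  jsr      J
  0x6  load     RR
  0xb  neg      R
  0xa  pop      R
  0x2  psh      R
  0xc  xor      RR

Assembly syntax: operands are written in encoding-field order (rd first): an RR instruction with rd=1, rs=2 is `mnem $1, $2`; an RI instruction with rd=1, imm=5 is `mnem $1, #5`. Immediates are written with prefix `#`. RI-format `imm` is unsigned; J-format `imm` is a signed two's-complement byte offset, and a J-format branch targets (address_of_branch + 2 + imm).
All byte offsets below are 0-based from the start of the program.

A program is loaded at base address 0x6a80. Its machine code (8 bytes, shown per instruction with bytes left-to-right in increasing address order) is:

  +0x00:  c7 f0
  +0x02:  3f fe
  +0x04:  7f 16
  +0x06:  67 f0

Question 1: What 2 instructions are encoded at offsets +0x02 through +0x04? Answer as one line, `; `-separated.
@+02  big-endian(3f fe) = 0x3ffe
  opcode bits[15:12]=0x3: jsr/J
  imm: (w>>0)&0xfff=0xffe (s12→-2) → #-2
@+04  big-endian(7f 16) = 0x7f16
  opcode bits[15:12]=0x7: andi/RI
  rd: (w>>8)&0xf=0xf → $15
  imm: (w>>0)&0xff=0x16 → #22

jsr #-2; andi $15, #22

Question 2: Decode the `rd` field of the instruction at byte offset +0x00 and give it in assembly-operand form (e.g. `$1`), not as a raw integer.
$7

off 0x00: read c7 f0 as big → 0xc7f0
  op=0xc7f0>>12=0xc ⇒ xor (RR)
  [11:8] rd=7 = $7
  [7:4] rs=15 = $15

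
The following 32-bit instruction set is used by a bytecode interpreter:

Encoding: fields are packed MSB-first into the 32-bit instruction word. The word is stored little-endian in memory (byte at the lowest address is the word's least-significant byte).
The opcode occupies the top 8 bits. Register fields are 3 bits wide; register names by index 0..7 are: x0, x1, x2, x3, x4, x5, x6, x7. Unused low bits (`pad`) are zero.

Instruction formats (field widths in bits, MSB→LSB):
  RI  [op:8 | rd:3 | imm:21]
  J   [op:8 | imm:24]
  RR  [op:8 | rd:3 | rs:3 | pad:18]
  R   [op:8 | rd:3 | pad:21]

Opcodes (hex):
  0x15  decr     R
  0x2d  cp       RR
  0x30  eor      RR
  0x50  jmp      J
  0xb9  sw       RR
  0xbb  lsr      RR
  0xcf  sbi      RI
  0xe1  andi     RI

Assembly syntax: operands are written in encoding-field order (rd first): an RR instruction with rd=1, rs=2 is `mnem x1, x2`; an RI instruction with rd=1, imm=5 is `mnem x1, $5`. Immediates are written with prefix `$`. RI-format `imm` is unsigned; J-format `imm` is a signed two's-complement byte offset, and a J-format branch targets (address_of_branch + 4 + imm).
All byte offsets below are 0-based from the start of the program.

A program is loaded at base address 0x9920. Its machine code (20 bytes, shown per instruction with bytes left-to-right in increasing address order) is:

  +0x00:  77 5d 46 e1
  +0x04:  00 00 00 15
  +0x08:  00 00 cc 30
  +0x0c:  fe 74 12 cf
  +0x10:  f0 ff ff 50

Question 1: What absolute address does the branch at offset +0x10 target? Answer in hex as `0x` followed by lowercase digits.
0x9924

[10] f0 ff ff 50 → 0x50fffff0
  top 8b → 0x50 → jmp [J]
  [23:0] imm=16777200 (s24→-16) = $-16
  target = base 0x9920 + off 0x10 + 4 + imm -16 = 0x9924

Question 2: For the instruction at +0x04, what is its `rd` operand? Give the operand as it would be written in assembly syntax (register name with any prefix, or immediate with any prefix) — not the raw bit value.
+0x04: 00 00 00 15 ⇒ word 0x15000000 (little)
  top 8b → 0x15 → decr [R]
  rd@[23:21]=0x0 ⇒ x0

x0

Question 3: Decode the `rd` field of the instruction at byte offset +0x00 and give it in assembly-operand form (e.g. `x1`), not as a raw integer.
off 0x00: read 77 5d 46 e1 as little → 0xe1465d77
  top 8b → 0xe1 → andi [RI]
  rd: (w>>21)&0x7=0x2 → x2
  imm: (w>>0)&0x1fffff=0x65d77 → $417143

x2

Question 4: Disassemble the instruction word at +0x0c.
sbi x0, $1209598

[0c] fe 74 12 cf → 0xcf1274fe
  opcode bits[31:24]=0xcf: sbi/RI
  rd: (w>>21)&0x7=0x0 → x0
  imm: (w>>0)&0x1fffff=0x1274fe → $1209598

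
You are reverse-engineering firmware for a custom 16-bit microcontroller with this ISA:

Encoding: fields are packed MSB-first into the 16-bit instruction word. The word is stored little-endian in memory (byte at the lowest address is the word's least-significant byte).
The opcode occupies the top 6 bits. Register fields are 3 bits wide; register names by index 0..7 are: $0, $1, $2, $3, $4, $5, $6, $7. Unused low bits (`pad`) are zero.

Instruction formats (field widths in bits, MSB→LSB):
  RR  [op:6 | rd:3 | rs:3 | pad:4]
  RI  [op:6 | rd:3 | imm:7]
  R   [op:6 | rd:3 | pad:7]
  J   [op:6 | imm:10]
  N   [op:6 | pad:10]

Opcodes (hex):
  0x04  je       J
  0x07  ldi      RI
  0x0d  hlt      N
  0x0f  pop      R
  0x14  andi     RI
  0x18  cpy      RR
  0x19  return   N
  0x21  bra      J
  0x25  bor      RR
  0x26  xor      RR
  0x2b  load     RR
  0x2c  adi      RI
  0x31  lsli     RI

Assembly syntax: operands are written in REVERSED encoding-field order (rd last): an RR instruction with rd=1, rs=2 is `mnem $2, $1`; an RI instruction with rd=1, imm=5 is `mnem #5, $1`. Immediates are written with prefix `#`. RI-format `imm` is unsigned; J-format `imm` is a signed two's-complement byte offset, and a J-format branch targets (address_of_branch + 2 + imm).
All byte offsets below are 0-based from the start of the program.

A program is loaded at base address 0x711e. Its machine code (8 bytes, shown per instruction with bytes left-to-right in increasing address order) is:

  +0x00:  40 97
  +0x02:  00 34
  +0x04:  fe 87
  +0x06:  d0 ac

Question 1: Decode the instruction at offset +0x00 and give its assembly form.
off 0x00: read 40 97 as little → 0x9740
  top 6b → 0x25 → bor [RR]
  rd@[9:7]=0x6 ⇒ $6
  rs@[6:4]=0x4 ⇒ $4

bor $4, $6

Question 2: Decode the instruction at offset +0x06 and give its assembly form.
load $5, $1

[06] d0 ac → 0xacd0
  top 6b → 0x2b → load [RR]
  [9:7] rd=1 = $1
  [6:4] rs=5 = $5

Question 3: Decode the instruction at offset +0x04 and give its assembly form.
[04] fe 87 → 0x87fe
  top 6b → 0x21 → bra [J]
  imm@[9:0]=0x3fe (s10→-2) ⇒ #-2

bra #-2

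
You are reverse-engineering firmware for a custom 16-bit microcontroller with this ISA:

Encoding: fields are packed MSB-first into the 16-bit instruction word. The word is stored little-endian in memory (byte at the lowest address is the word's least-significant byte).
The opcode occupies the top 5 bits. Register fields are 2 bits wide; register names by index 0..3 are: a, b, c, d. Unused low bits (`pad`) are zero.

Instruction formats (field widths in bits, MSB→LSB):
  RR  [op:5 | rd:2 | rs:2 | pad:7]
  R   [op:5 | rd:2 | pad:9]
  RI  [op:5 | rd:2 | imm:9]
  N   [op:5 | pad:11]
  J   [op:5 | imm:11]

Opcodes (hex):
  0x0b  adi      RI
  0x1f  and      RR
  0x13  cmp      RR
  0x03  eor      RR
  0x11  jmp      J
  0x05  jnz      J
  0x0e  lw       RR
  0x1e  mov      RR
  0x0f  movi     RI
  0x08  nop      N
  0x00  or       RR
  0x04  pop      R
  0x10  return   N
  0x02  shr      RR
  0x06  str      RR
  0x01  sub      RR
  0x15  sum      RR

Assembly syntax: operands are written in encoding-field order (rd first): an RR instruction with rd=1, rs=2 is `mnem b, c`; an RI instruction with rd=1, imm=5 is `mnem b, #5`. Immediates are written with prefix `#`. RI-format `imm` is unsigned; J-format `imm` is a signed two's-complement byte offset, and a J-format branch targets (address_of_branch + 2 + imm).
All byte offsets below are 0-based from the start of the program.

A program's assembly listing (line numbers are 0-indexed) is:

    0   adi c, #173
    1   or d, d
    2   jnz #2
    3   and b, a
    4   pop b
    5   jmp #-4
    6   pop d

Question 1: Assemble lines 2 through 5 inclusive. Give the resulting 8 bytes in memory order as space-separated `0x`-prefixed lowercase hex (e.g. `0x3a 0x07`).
L2: jnz op=0x5:5|imm=2:11 ⇒ 0x2802 ⇒ little 02 28
L3: and op=0x1f:5|rd=1:2|rs=0:2|pad=0:7 ⇒ 0xfa00 ⇒ little 00 fa
L4: pop op=0x4:5|rd=1:2|pad=0:9 ⇒ 0x2200 ⇒ little 00 22
L5: jmp op=0x11:5|imm=-4:11 ⇒ 0x8ffc ⇒ little fc 8f

0x02 0x28 0x00 0xfa 0x00 0x22 0xfc 0x8f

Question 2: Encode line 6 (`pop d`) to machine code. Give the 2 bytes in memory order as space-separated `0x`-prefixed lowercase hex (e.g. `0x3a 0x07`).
0x00 0x26

L6: pop op=0x4:5|rd=3:2|pad=0:9 ⇒ 0x2600 ⇒ little 00 26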